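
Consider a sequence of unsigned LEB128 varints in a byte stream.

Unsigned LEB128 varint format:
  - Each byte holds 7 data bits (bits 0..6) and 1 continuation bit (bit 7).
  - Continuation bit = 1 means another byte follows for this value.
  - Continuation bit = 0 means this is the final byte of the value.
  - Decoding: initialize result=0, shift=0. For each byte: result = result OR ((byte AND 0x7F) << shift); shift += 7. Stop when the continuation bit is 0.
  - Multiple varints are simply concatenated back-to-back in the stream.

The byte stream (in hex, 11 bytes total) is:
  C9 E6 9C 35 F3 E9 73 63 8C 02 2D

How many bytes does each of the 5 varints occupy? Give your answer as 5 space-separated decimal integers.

  byte[0]=0xC9 cont=1 payload=0x49=73: acc |= 73<<0 -> acc=73 shift=7
  byte[1]=0xE6 cont=1 payload=0x66=102: acc |= 102<<7 -> acc=13129 shift=14
  byte[2]=0x9C cont=1 payload=0x1C=28: acc |= 28<<14 -> acc=471881 shift=21
  byte[3]=0x35 cont=0 payload=0x35=53: acc |= 53<<21 -> acc=111620937 shift=28 [end]
Varint 1: bytes[0:4] = C9 E6 9C 35 -> value 111620937 (4 byte(s))
  byte[4]=0xF3 cont=1 payload=0x73=115: acc |= 115<<0 -> acc=115 shift=7
  byte[5]=0xE9 cont=1 payload=0x69=105: acc |= 105<<7 -> acc=13555 shift=14
  byte[6]=0x73 cont=0 payload=0x73=115: acc |= 115<<14 -> acc=1897715 shift=21 [end]
Varint 2: bytes[4:7] = F3 E9 73 -> value 1897715 (3 byte(s))
  byte[7]=0x63 cont=0 payload=0x63=99: acc |= 99<<0 -> acc=99 shift=7 [end]
Varint 3: bytes[7:8] = 63 -> value 99 (1 byte(s))
  byte[8]=0x8C cont=1 payload=0x0C=12: acc |= 12<<0 -> acc=12 shift=7
  byte[9]=0x02 cont=0 payload=0x02=2: acc |= 2<<7 -> acc=268 shift=14 [end]
Varint 4: bytes[8:10] = 8C 02 -> value 268 (2 byte(s))
  byte[10]=0x2D cont=0 payload=0x2D=45: acc |= 45<<0 -> acc=45 shift=7 [end]
Varint 5: bytes[10:11] = 2D -> value 45 (1 byte(s))

Answer: 4 3 1 2 1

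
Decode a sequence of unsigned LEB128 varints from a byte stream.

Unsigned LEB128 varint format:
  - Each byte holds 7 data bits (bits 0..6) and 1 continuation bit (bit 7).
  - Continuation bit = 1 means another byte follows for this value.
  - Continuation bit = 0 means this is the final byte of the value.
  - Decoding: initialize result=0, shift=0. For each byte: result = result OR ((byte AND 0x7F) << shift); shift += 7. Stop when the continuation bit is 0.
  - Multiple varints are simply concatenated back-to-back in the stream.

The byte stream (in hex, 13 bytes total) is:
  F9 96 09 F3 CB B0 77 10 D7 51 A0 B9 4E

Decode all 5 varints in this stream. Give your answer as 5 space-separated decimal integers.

Answer: 150393 250357235 16 10455 1285280

Derivation:
  byte[0]=0xF9 cont=1 payload=0x79=121: acc |= 121<<0 -> acc=121 shift=7
  byte[1]=0x96 cont=1 payload=0x16=22: acc |= 22<<7 -> acc=2937 shift=14
  byte[2]=0x09 cont=0 payload=0x09=9: acc |= 9<<14 -> acc=150393 shift=21 [end]
Varint 1: bytes[0:3] = F9 96 09 -> value 150393 (3 byte(s))
  byte[3]=0xF3 cont=1 payload=0x73=115: acc |= 115<<0 -> acc=115 shift=7
  byte[4]=0xCB cont=1 payload=0x4B=75: acc |= 75<<7 -> acc=9715 shift=14
  byte[5]=0xB0 cont=1 payload=0x30=48: acc |= 48<<14 -> acc=796147 shift=21
  byte[6]=0x77 cont=0 payload=0x77=119: acc |= 119<<21 -> acc=250357235 shift=28 [end]
Varint 2: bytes[3:7] = F3 CB B0 77 -> value 250357235 (4 byte(s))
  byte[7]=0x10 cont=0 payload=0x10=16: acc |= 16<<0 -> acc=16 shift=7 [end]
Varint 3: bytes[7:8] = 10 -> value 16 (1 byte(s))
  byte[8]=0xD7 cont=1 payload=0x57=87: acc |= 87<<0 -> acc=87 shift=7
  byte[9]=0x51 cont=0 payload=0x51=81: acc |= 81<<7 -> acc=10455 shift=14 [end]
Varint 4: bytes[8:10] = D7 51 -> value 10455 (2 byte(s))
  byte[10]=0xA0 cont=1 payload=0x20=32: acc |= 32<<0 -> acc=32 shift=7
  byte[11]=0xB9 cont=1 payload=0x39=57: acc |= 57<<7 -> acc=7328 shift=14
  byte[12]=0x4E cont=0 payload=0x4E=78: acc |= 78<<14 -> acc=1285280 shift=21 [end]
Varint 5: bytes[10:13] = A0 B9 4E -> value 1285280 (3 byte(s))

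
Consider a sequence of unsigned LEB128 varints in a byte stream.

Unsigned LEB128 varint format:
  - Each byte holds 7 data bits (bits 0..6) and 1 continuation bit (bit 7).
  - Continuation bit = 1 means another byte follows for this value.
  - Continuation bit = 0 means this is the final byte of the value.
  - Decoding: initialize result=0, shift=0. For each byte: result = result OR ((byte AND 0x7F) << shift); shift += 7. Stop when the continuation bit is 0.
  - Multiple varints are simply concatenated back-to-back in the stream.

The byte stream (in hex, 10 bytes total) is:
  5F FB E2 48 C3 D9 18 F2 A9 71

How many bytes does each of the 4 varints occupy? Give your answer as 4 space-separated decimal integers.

Answer: 1 3 3 3

Derivation:
  byte[0]=0x5F cont=0 payload=0x5F=95: acc |= 95<<0 -> acc=95 shift=7 [end]
Varint 1: bytes[0:1] = 5F -> value 95 (1 byte(s))
  byte[1]=0xFB cont=1 payload=0x7B=123: acc |= 123<<0 -> acc=123 shift=7
  byte[2]=0xE2 cont=1 payload=0x62=98: acc |= 98<<7 -> acc=12667 shift=14
  byte[3]=0x48 cont=0 payload=0x48=72: acc |= 72<<14 -> acc=1192315 shift=21 [end]
Varint 2: bytes[1:4] = FB E2 48 -> value 1192315 (3 byte(s))
  byte[4]=0xC3 cont=1 payload=0x43=67: acc |= 67<<0 -> acc=67 shift=7
  byte[5]=0xD9 cont=1 payload=0x59=89: acc |= 89<<7 -> acc=11459 shift=14
  byte[6]=0x18 cont=0 payload=0x18=24: acc |= 24<<14 -> acc=404675 shift=21 [end]
Varint 3: bytes[4:7] = C3 D9 18 -> value 404675 (3 byte(s))
  byte[7]=0xF2 cont=1 payload=0x72=114: acc |= 114<<0 -> acc=114 shift=7
  byte[8]=0xA9 cont=1 payload=0x29=41: acc |= 41<<7 -> acc=5362 shift=14
  byte[9]=0x71 cont=0 payload=0x71=113: acc |= 113<<14 -> acc=1856754 shift=21 [end]
Varint 4: bytes[7:10] = F2 A9 71 -> value 1856754 (3 byte(s))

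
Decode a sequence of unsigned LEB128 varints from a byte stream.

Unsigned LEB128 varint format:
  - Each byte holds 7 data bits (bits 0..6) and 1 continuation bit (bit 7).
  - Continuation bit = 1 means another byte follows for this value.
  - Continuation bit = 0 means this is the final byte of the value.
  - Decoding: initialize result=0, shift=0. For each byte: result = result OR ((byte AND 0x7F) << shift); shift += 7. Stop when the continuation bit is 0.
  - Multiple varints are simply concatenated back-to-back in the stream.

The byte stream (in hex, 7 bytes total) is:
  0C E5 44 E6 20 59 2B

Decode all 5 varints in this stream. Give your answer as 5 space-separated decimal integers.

  byte[0]=0x0C cont=0 payload=0x0C=12: acc |= 12<<0 -> acc=12 shift=7 [end]
Varint 1: bytes[0:1] = 0C -> value 12 (1 byte(s))
  byte[1]=0xE5 cont=1 payload=0x65=101: acc |= 101<<0 -> acc=101 shift=7
  byte[2]=0x44 cont=0 payload=0x44=68: acc |= 68<<7 -> acc=8805 shift=14 [end]
Varint 2: bytes[1:3] = E5 44 -> value 8805 (2 byte(s))
  byte[3]=0xE6 cont=1 payload=0x66=102: acc |= 102<<0 -> acc=102 shift=7
  byte[4]=0x20 cont=0 payload=0x20=32: acc |= 32<<7 -> acc=4198 shift=14 [end]
Varint 3: bytes[3:5] = E6 20 -> value 4198 (2 byte(s))
  byte[5]=0x59 cont=0 payload=0x59=89: acc |= 89<<0 -> acc=89 shift=7 [end]
Varint 4: bytes[5:6] = 59 -> value 89 (1 byte(s))
  byte[6]=0x2B cont=0 payload=0x2B=43: acc |= 43<<0 -> acc=43 shift=7 [end]
Varint 5: bytes[6:7] = 2B -> value 43 (1 byte(s))

Answer: 12 8805 4198 89 43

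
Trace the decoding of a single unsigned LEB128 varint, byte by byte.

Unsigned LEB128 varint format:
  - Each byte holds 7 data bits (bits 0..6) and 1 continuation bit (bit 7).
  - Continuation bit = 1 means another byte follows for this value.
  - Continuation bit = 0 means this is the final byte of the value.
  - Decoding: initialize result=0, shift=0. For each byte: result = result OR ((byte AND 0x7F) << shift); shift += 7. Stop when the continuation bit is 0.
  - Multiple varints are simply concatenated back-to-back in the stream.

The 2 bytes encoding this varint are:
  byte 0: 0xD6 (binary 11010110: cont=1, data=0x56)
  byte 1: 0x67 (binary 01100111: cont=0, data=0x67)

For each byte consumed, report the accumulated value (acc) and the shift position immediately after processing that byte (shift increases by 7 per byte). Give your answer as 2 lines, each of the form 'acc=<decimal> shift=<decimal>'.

byte 0=0xD6: payload=0x56=86, contrib = 86<<0 = 86; acc -> 86, shift -> 7
byte 1=0x67: payload=0x67=103, contrib = 103<<7 = 13184; acc -> 13270, shift -> 14

Answer: acc=86 shift=7
acc=13270 shift=14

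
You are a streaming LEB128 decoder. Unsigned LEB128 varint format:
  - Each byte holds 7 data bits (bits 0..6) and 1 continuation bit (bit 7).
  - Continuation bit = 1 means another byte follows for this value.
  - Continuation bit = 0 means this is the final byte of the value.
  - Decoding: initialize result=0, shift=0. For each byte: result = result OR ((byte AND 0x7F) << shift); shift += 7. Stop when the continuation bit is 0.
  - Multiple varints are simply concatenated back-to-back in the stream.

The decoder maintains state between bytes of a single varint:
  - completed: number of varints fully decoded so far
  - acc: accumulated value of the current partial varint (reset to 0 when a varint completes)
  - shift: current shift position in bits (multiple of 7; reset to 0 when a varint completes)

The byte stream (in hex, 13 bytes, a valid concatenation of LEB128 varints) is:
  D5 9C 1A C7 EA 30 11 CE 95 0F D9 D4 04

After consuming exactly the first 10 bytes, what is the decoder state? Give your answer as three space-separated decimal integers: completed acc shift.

Answer: 4 0 0

Derivation:
byte[0]=0xD5 cont=1 payload=0x55: acc |= 85<<0 -> completed=0 acc=85 shift=7
byte[1]=0x9C cont=1 payload=0x1C: acc |= 28<<7 -> completed=0 acc=3669 shift=14
byte[2]=0x1A cont=0 payload=0x1A: varint #1 complete (value=429653); reset -> completed=1 acc=0 shift=0
byte[3]=0xC7 cont=1 payload=0x47: acc |= 71<<0 -> completed=1 acc=71 shift=7
byte[4]=0xEA cont=1 payload=0x6A: acc |= 106<<7 -> completed=1 acc=13639 shift=14
byte[5]=0x30 cont=0 payload=0x30: varint #2 complete (value=800071); reset -> completed=2 acc=0 shift=0
byte[6]=0x11 cont=0 payload=0x11: varint #3 complete (value=17); reset -> completed=3 acc=0 shift=0
byte[7]=0xCE cont=1 payload=0x4E: acc |= 78<<0 -> completed=3 acc=78 shift=7
byte[8]=0x95 cont=1 payload=0x15: acc |= 21<<7 -> completed=3 acc=2766 shift=14
byte[9]=0x0F cont=0 payload=0x0F: varint #4 complete (value=248526); reset -> completed=4 acc=0 shift=0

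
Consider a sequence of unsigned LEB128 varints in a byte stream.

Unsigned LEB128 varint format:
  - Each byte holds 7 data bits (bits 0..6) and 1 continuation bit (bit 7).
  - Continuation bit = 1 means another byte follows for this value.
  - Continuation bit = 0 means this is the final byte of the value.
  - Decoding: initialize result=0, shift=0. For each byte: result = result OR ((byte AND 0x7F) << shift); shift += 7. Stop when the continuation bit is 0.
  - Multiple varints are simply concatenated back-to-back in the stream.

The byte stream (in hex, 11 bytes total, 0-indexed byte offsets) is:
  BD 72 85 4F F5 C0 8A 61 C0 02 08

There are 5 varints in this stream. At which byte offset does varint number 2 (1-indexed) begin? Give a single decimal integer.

Answer: 2

Derivation:
  byte[0]=0xBD cont=1 payload=0x3D=61: acc |= 61<<0 -> acc=61 shift=7
  byte[1]=0x72 cont=0 payload=0x72=114: acc |= 114<<7 -> acc=14653 shift=14 [end]
Varint 1: bytes[0:2] = BD 72 -> value 14653 (2 byte(s))
  byte[2]=0x85 cont=1 payload=0x05=5: acc |= 5<<0 -> acc=5 shift=7
  byte[3]=0x4F cont=0 payload=0x4F=79: acc |= 79<<7 -> acc=10117 shift=14 [end]
Varint 2: bytes[2:4] = 85 4F -> value 10117 (2 byte(s))
  byte[4]=0xF5 cont=1 payload=0x75=117: acc |= 117<<0 -> acc=117 shift=7
  byte[5]=0xC0 cont=1 payload=0x40=64: acc |= 64<<7 -> acc=8309 shift=14
  byte[6]=0x8A cont=1 payload=0x0A=10: acc |= 10<<14 -> acc=172149 shift=21
  byte[7]=0x61 cont=0 payload=0x61=97: acc |= 97<<21 -> acc=203595893 shift=28 [end]
Varint 3: bytes[4:8] = F5 C0 8A 61 -> value 203595893 (4 byte(s))
  byte[8]=0xC0 cont=1 payload=0x40=64: acc |= 64<<0 -> acc=64 shift=7
  byte[9]=0x02 cont=0 payload=0x02=2: acc |= 2<<7 -> acc=320 shift=14 [end]
Varint 4: bytes[8:10] = C0 02 -> value 320 (2 byte(s))
  byte[10]=0x08 cont=0 payload=0x08=8: acc |= 8<<0 -> acc=8 shift=7 [end]
Varint 5: bytes[10:11] = 08 -> value 8 (1 byte(s))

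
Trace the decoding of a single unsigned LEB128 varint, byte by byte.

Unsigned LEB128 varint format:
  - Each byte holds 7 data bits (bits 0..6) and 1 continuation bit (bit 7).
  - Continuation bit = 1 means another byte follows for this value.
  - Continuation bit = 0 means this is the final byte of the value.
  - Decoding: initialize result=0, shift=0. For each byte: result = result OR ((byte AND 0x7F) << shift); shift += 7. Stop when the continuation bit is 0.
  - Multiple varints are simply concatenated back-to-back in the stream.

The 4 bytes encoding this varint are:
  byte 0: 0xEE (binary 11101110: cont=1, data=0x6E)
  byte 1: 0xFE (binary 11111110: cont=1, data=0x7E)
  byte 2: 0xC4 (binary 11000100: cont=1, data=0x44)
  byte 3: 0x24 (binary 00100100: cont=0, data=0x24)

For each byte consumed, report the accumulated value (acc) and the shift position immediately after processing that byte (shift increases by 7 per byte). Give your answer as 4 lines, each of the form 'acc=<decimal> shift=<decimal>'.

Answer: acc=110 shift=7
acc=16238 shift=14
acc=1130350 shift=21
acc=76627822 shift=28

Derivation:
byte 0=0xEE: payload=0x6E=110, contrib = 110<<0 = 110; acc -> 110, shift -> 7
byte 1=0xFE: payload=0x7E=126, contrib = 126<<7 = 16128; acc -> 16238, shift -> 14
byte 2=0xC4: payload=0x44=68, contrib = 68<<14 = 1114112; acc -> 1130350, shift -> 21
byte 3=0x24: payload=0x24=36, contrib = 36<<21 = 75497472; acc -> 76627822, shift -> 28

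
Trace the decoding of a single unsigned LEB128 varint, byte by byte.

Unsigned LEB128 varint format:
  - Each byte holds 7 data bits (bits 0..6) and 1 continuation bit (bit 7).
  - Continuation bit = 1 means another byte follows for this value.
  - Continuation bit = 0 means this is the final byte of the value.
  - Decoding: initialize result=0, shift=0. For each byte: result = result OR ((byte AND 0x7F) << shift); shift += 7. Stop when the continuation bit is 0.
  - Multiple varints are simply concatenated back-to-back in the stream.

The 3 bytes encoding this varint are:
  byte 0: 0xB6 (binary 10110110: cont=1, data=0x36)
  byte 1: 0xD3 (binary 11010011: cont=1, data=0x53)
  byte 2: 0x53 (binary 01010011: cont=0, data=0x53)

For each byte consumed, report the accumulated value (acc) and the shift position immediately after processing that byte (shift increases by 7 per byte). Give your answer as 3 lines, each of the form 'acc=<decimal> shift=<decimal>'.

Answer: acc=54 shift=7
acc=10678 shift=14
acc=1370550 shift=21

Derivation:
byte 0=0xB6: payload=0x36=54, contrib = 54<<0 = 54; acc -> 54, shift -> 7
byte 1=0xD3: payload=0x53=83, contrib = 83<<7 = 10624; acc -> 10678, shift -> 14
byte 2=0x53: payload=0x53=83, contrib = 83<<14 = 1359872; acc -> 1370550, shift -> 21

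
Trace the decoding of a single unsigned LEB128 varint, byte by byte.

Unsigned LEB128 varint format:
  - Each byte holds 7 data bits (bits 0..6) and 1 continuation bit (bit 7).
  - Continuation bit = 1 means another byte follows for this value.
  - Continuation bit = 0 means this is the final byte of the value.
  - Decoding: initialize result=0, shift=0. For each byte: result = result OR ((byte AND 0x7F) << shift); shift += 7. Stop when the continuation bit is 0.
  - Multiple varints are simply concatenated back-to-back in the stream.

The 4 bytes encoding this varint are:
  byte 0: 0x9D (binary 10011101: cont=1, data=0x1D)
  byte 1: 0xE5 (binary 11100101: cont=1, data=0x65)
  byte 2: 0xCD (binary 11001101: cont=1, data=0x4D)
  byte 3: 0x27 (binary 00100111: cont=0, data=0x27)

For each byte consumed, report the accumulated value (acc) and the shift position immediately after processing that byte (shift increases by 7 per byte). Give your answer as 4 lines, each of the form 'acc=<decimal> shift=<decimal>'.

Answer: acc=29 shift=7
acc=12957 shift=14
acc=1274525 shift=21
acc=83063453 shift=28

Derivation:
byte 0=0x9D: payload=0x1D=29, contrib = 29<<0 = 29; acc -> 29, shift -> 7
byte 1=0xE5: payload=0x65=101, contrib = 101<<7 = 12928; acc -> 12957, shift -> 14
byte 2=0xCD: payload=0x4D=77, contrib = 77<<14 = 1261568; acc -> 1274525, shift -> 21
byte 3=0x27: payload=0x27=39, contrib = 39<<21 = 81788928; acc -> 83063453, shift -> 28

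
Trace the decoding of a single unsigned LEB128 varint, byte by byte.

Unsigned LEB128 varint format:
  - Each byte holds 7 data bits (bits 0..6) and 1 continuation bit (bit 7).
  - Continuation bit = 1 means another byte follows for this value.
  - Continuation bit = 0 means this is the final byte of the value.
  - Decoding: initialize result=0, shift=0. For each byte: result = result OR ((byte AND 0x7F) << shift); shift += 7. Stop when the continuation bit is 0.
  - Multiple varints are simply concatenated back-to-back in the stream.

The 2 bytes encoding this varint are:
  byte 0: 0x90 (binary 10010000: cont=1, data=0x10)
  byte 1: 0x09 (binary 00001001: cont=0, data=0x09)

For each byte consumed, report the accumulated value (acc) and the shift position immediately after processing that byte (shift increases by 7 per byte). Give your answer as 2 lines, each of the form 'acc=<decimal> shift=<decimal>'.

Answer: acc=16 shift=7
acc=1168 shift=14

Derivation:
byte 0=0x90: payload=0x10=16, contrib = 16<<0 = 16; acc -> 16, shift -> 7
byte 1=0x09: payload=0x09=9, contrib = 9<<7 = 1152; acc -> 1168, shift -> 14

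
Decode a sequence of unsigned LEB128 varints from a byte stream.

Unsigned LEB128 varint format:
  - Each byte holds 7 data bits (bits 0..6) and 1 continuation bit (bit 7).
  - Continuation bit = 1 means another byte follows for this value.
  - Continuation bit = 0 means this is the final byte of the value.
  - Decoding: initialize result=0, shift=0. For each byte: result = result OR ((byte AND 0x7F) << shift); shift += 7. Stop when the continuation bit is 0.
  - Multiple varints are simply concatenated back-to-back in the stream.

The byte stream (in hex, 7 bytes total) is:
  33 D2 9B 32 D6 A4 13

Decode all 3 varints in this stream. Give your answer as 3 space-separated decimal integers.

  byte[0]=0x33 cont=0 payload=0x33=51: acc |= 51<<0 -> acc=51 shift=7 [end]
Varint 1: bytes[0:1] = 33 -> value 51 (1 byte(s))
  byte[1]=0xD2 cont=1 payload=0x52=82: acc |= 82<<0 -> acc=82 shift=7
  byte[2]=0x9B cont=1 payload=0x1B=27: acc |= 27<<7 -> acc=3538 shift=14
  byte[3]=0x32 cont=0 payload=0x32=50: acc |= 50<<14 -> acc=822738 shift=21 [end]
Varint 2: bytes[1:4] = D2 9B 32 -> value 822738 (3 byte(s))
  byte[4]=0xD6 cont=1 payload=0x56=86: acc |= 86<<0 -> acc=86 shift=7
  byte[5]=0xA4 cont=1 payload=0x24=36: acc |= 36<<7 -> acc=4694 shift=14
  byte[6]=0x13 cont=0 payload=0x13=19: acc |= 19<<14 -> acc=315990 shift=21 [end]
Varint 3: bytes[4:7] = D6 A4 13 -> value 315990 (3 byte(s))

Answer: 51 822738 315990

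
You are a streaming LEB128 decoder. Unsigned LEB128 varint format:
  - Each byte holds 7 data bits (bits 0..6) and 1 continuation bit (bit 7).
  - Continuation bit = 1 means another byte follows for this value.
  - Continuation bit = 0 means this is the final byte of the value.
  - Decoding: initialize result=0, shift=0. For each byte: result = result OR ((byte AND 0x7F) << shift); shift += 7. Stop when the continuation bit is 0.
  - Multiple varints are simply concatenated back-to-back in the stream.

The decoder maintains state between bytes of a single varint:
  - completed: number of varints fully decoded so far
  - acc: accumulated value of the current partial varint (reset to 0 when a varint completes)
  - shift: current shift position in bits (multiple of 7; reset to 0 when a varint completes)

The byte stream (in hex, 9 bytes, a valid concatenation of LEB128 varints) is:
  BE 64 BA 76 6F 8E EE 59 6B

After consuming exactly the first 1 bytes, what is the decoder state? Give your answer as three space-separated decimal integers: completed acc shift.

byte[0]=0xBE cont=1 payload=0x3E: acc |= 62<<0 -> completed=0 acc=62 shift=7

Answer: 0 62 7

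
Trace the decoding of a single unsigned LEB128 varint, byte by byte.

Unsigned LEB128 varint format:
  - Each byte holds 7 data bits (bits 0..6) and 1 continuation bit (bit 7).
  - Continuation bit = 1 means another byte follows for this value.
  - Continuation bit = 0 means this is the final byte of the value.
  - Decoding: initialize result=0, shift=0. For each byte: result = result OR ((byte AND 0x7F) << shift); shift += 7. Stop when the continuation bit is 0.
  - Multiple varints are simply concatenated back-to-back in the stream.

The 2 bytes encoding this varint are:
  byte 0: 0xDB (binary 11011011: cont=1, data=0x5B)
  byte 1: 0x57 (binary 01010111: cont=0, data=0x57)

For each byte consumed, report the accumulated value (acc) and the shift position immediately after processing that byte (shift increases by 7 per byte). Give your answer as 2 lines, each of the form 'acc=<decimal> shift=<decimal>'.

Answer: acc=91 shift=7
acc=11227 shift=14

Derivation:
byte 0=0xDB: payload=0x5B=91, contrib = 91<<0 = 91; acc -> 91, shift -> 7
byte 1=0x57: payload=0x57=87, contrib = 87<<7 = 11136; acc -> 11227, shift -> 14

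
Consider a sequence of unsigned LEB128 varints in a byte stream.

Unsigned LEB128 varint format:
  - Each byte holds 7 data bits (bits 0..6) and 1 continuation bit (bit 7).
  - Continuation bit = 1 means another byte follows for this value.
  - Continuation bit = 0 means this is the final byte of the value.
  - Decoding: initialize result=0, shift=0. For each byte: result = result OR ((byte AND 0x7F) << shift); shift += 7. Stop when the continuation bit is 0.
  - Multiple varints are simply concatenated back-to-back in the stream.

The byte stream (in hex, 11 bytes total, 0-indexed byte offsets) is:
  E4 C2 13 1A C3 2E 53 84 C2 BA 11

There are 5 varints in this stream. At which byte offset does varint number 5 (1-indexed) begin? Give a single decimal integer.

Answer: 7

Derivation:
  byte[0]=0xE4 cont=1 payload=0x64=100: acc |= 100<<0 -> acc=100 shift=7
  byte[1]=0xC2 cont=1 payload=0x42=66: acc |= 66<<7 -> acc=8548 shift=14
  byte[2]=0x13 cont=0 payload=0x13=19: acc |= 19<<14 -> acc=319844 shift=21 [end]
Varint 1: bytes[0:3] = E4 C2 13 -> value 319844 (3 byte(s))
  byte[3]=0x1A cont=0 payload=0x1A=26: acc |= 26<<0 -> acc=26 shift=7 [end]
Varint 2: bytes[3:4] = 1A -> value 26 (1 byte(s))
  byte[4]=0xC3 cont=1 payload=0x43=67: acc |= 67<<0 -> acc=67 shift=7
  byte[5]=0x2E cont=0 payload=0x2E=46: acc |= 46<<7 -> acc=5955 shift=14 [end]
Varint 3: bytes[4:6] = C3 2E -> value 5955 (2 byte(s))
  byte[6]=0x53 cont=0 payload=0x53=83: acc |= 83<<0 -> acc=83 shift=7 [end]
Varint 4: bytes[6:7] = 53 -> value 83 (1 byte(s))
  byte[7]=0x84 cont=1 payload=0x04=4: acc |= 4<<0 -> acc=4 shift=7
  byte[8]=0xC2 cont=1 payload=0x42=66: acc |= 66<<7 -> acc=8452 shift=14
  byte[9]=0xBA cont=1 payload=0x3A=58: acc |= 58<<14 -> acc=958724 shift=21
  byte[10]=0x11 cont=0 payload=0x11=17: acc |= 17<<21 -> acc=36610308 shift=28 [end]
Varint 5: bytes[7:11] = 84 C2 BA 11 -> value 36610308 (4 byte(s))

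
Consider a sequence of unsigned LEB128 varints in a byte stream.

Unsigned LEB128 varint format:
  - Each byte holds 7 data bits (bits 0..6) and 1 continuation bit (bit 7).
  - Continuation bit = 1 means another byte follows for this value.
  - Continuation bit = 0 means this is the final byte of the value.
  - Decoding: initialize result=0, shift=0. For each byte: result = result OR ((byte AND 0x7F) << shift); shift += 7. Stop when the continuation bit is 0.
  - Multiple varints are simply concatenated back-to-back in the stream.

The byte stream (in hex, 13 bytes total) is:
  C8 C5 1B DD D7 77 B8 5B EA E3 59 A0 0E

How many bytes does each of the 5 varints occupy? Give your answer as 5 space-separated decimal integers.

Answer: 3 3 2 3 2

Derivation:
  byte[0]=0xC8 cont=1 payload=0x48=72: acc |= 72<<0 -> acc=72 shift=7
  byte[1]=0xC5 cont=1 payload=0x45=69: acc |= 69<<7 -> acc=8904 shift=14
  byte[2]=0x1B cont=0 payload=0x1B=27: acc |= 27<<14 -> acc=451272 shift=21 [end]
Varint 1: bytes[0:3] = C8 C5 1B -> value 451272 (3 byte(s))
  byte[3]=0xDD cont=1 payload=0x5D=93: acc |= 93<<0 -> acc=93 shift=7
  byte[4]=0xD7 cont=1 payload=0x57=87: acc |= 87<<7 -> acc=11229 shift=14
  byte[5]=0x77 cont=0 payload=0x77=119: acc |= 119<<14 -> acc=1960925 shift=21 [end]
Varint 2: bytes[3:6] = DD D7 77 -> value 1960925 (3 byte(s))
  byte[6]=0xB8 cont=1 payload=0x38=56: acc |= 56<<0 -> acc=56 shift=7
  byte[7]=0x5B cont=0 payload=0x5B=91: acc |= 91<<7 -> acc=11704 shift=14 [end]
Varint 3: bytes[6:8] = B8 5B -> value 11704 (2 byte(s))
  byte[8]=0xEA cont=1 payload=0x6A=106: acc |= 106<<0 -> acc=106 shift=7
  byte[9]=0xE3 cont=1 payload=0x63=99: acc |= 99<<7 -> acc=12778 shift=14
  byte[10]=0x59 cont=0 payload=0x59=89: acc |= 89<<14 -> acc=1470954 shift=21 [end]
Varint 4: bytes[8:11] = EA E3 59 -> value 1470954 (3 byte(s))
  byte[11]=0xA0 cont=1 payload=0x20=32: acc |= 32<<0 -> acc=32 shift=7
  byte[12]=0x0E cont=0 payload=0x0E=14: acc |= 14<<7 -> acc=1824 shift=14 [end]
Varint 5: bytes[11:13] = A0 0E -> value 1824 (2 byte(s))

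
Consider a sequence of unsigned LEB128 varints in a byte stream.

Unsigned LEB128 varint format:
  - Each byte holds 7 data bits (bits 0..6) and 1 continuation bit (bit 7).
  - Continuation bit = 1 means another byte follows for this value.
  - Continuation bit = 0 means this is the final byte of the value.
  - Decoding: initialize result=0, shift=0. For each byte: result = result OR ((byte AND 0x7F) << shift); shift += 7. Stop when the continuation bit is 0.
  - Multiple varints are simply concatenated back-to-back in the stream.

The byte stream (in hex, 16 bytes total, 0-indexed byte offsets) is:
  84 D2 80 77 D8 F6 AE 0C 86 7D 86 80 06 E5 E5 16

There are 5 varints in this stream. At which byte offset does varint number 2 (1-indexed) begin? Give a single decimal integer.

  byte[0]=0x84 cont=1 payload=0x04=4: acc |= 4<<0 -> acc=4 shift=7
  byte[1]=0xD2 cont=1 payload=0x52=82: acc |= 82<<7 -> acc=10500 shift=14
  byte[2]=0x80 cont=1 payload=0x00=0: acc |= 0<<14 -> acc=10500 shift=21
  byte[3]=0x77 cont=0 payload=0x77=119: acc |= 119<<21 -> acc=249571588 shift=28 [end]
Varint 1: bytes[0:4] = 84 D2 80 77 -> value 249571588 (4 byte(s))
  byte[4]=0xD8 cont=1 payload=0x58=88: acc |= 88<<0 -> acc=88 shift=7
  byte[5]=0xF6 cont=1 payload=0x76=118: acc |= 118<<7 -> acc=15192 shift=14
  byte[6]=0xAE cont=1 payload=0x2E=46: acc |= 46<<14 -> acc=768856 shift=21
  byte[7]=0x0C cont=0 payload=0x0C=12: acc |= 12<<21 -> acc=25934680 shift=28 [end]
Varint 2: bytes[4:8] = D8 F6 AE 0C -> value 25934680 (4 byte(s))
  byte[8]=0x86 cont=1 payload=0x06=6: acc |= 6<<0 -> acc=6 shift=7
  byte[9]=0x7D cont=0 payload=0x7D=125: acc |= 125<<7 -> acc=16006 shift=14 [end]
Varint 3: bytes[8:10] = 86 7D -> value 16006 (2 byte(s))
  byte[10]=0x86 cont=1 payload=0x06=6: acc |= 6<<0 -> acc=6 shift=7
  byte[11]=0x80 cont=1 payload=0x00=0: acc |= 0<<7 -> acc=6 shift=14
  byte[12]=0x06 cont=0 payload=0x06=6: acc |= 6<<14 -> acc=98310 shift=21 [end]
Varint 4: bytes[10:13] = 86 80 06 -> value 98310 (3 byte(s))
  byte[13]=0xE5 cont=1 payload=0x65=101: acc |= 101<<0 -> acc=101 shift=7
  byte[14]=0xE5 cont=1 payload=0x65=101: acc |= 101<<7 -> acc=13029 shift=14
  byte[15]=0x16 cont=0 payload=0x16=22: acc |= 22<<14 -> acc=373477 shift=21 [end]
Varint 5: bytes[13:16] = E5 E5 16 -> value 373477 (3 byte(s))

Answer: 4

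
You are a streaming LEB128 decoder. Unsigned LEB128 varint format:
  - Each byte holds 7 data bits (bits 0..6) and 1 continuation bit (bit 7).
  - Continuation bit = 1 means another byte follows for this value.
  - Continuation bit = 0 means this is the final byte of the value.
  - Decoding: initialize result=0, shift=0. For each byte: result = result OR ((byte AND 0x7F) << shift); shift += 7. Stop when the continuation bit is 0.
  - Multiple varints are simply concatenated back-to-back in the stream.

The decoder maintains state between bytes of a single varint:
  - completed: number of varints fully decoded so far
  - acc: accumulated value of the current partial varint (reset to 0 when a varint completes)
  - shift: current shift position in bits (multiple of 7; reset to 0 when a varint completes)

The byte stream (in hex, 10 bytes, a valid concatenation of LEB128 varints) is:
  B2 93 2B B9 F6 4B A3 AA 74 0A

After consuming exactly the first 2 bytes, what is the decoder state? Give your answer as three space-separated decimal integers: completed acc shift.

byte[0]=0xB2 cont=1 payload=0x32: acc |= 50<<0 -> completed=0 acc=50 shift=7
byte[1]=0x93 cont=1 payload=0x13: acc |= 19<<7 -> completed=0 acc=2482 shift=14

Answer: 0 2482 14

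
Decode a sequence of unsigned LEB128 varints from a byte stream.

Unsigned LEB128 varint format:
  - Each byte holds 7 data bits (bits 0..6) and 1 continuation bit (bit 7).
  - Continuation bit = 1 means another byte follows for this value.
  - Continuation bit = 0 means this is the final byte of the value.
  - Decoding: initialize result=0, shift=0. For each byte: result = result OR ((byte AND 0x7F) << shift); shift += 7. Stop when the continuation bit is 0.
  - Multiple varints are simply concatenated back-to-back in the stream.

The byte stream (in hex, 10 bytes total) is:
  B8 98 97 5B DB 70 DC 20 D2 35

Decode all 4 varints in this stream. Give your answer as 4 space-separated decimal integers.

Answer: 191220792 14427 4188 6866

Derivation:
  byte[0]=0xB8 cont=1 payload=0x38=56: acc |= 56<<0 -> acc=56 shift=7
  byte[1]=0x98 cont=1 payload=0x18=24: acc |= 24<<7 -> acc=3128 shift=14
  byte[2]=0x97 cont=1 payload=0x17=23: acc |= 23<<14 -> acc=379960 shift=21
  byte[3]=0x5B cont=0 payload=0x5B=91: acc |= 91<<21 -> acc=191220792 shift=28 [end]
Varint 1: bytes[0:4] = B8 98 97 5B -> value 191220792 (4 byte(s))
  byte[4]=0xDB cont=1 payload=0x5B=91: acc |= 91<<0 -> acc=91 shift=7
  byte[5]=0x70 cont=0 payload=0x70=112: acc |= 112<<7 -> acc=14427 shift=14 [end]
Varint 2: bytes[4:6] = DB 70 -> value 14427 (2 byte(s))
  byte[6]=0xDC cont=1 payload=0x5C=92: acc |= 92<<0 -> acc=92 shift=7
  byte[7]=0x20 cont=0 payload=0x20=32: acc |= 32<<7 -> acc=4188 shift=14 [end]
Varint 3: bytes[6:8] = DC 20 -> value 4188 (2 byte(s))
  byte[8]=0xD2 cont=1 payload=0x52=82: acc |= 82<<0 -> acc=82 shift=7
  byte[9]=0x35 cont=0 payload=0x35=53: acc |= 53<<7 -> acc=6866 shift=14 [end]
Varint 4: bytes[8:10] = D2 35 -> value 6866 (2 byte(s))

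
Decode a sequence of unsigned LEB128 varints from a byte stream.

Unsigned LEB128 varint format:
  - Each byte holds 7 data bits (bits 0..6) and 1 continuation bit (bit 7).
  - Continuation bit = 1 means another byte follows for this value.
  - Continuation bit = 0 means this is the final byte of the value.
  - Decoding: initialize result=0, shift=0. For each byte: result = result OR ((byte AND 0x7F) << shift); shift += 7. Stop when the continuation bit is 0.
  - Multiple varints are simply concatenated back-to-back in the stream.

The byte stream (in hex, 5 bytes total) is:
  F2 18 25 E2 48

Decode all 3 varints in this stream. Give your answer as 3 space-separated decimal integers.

  byte[0]=0xF2 cont=1 payload=0x72=114: acc |= 114<<0 -> acc=114 shift=7
  byte[1]=0x18 cont=0 payload=0x18=24: acc |= 24<<7 -> acc=3186 shift=14 [end]
Varint 1: bytes[0:2] = F2 18 -> value 3186 (2 byte(s))
  byte[2]=0x25 cont=0 payload=0x25=37: acc |= 37<<0 -> acc=37 shift=7 [end]
Varint 2: bytes[2:3] = 25 -> value 37 (1 byte(s))
  byte[3]=0xE2 cont=1 payload=0x62=98: acc |= 98<<0 -> acc=98 shift=7
  byte[4]=0x48 cont=0 payload=0x48=72: acc |= 72<<7 -> acc=9314 shift=14 [end]
Varint 3: bytes[3:5] = E2 48 -> value 9314 (2 byte(s))

Answer: 3186 37 9314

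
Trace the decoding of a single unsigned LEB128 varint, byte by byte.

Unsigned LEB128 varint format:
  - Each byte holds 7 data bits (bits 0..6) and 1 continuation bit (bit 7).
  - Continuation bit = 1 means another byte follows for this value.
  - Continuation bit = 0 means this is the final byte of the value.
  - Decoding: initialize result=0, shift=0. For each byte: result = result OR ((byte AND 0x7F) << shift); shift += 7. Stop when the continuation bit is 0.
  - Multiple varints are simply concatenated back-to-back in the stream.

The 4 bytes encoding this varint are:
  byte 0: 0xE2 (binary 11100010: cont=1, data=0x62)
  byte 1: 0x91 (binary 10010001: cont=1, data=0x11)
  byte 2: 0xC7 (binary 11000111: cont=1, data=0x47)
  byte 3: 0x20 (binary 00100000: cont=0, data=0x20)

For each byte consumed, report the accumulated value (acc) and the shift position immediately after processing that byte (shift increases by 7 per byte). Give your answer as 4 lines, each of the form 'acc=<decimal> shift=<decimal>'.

Answer: acc=98 shift=7
acc=2274 shift=14
acc=1165538 shift=21
acc=68274402 shift=28

Derivation:
byte 0=0xE2: payload=0x62=98, contrib = 98<<0 = 98; acc -> 98, shift -> 7
byte 1=0x91: payload=0x11=17, contrib = 17<<7 = 2176; acc -> 2274, shift -> 14
byte 2=0xC7: payload=0x47=71, contrib = 71<<14 = 1163264; acc -> 1165538, shift -> 21
byte 3=0x20: payload=0x20=32, contrib = 32<<21 = 67108864; acc -> 68274402, shift -> 28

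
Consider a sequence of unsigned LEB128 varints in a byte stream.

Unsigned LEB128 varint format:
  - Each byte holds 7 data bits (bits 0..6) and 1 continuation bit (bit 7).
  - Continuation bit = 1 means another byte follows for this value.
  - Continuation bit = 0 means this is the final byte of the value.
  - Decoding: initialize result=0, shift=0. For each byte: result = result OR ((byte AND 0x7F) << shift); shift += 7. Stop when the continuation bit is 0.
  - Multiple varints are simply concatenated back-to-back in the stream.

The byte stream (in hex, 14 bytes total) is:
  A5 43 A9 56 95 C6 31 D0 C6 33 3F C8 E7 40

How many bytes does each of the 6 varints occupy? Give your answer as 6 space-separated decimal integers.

  byte[0]=0xA5 cont=1 payload=0x25=37: acc |= 37<<0 -> acc=37 shift=7
  byte[1]=0x43 cont=0 payload=0x43=67: acc |= 67<<7 -> acc=8613 shift=14 [end]
Varint 1: bytes[0:2] = A5 43 -> value 8613 (2 byte(s))
  byte[2]=0xA9 cont=1 payload=0x29=41: acc |= 41<<0 -> acc=41 shift=7
  byte[3]=0x56 cont=0 payload=0x56=86: acc |= 86<<7 -> acc=11049 shift=14 [end]
Varint 2: bytes[2:4] = A9 56 -> value 11049 (2 byte(s))
  byte[4]=0x95 cont=1 payload=0x15=21: acc |= 21<<0 -> acc=21 shift=7
  byte[5]=0xC6 cont=1 payload=0x46=70: acc |= 70<<7 -> acc=8981 shift=14
  byte[6]=0x31 cont=0 payload=0x31=49: acc |= 49<<14 -> acc=811797 shift=21 [end]
Varint 3: bytes[4:7] = 95 C6 31 -> value 811797 (3 byte(s))
  byte[7]=0xD0 cont=1 payload=0x50=80: acc |= 80<<0 -> acc=80 shift=7
  byte[8]=0xC6 cont=1 payload=0x46=70: acc |= 70<<7 -> acc=9040 shift=14
  byte[9]=0x33 cont=0 payload=0x33=51: acc |= 51<<14 -> acc=844624 shift=21 [end]
Varint 4: bytes[7:10] = D0 C6 33 -> value 844624 (3 byte(s))
  byte[10]=0x3F cont=0 payload=0x3F=63: acc |= 63<<0 -> acc=63 shift=7 [end]
Varint 5: bytes[10:11] = 3F -> value 63 (1 byte(s))
  byte[11]=0xC8 cont=1 payload=0x48=72: acc |= 72<<0 -> acc=72 shift=7
  byte[12]=0xE7 cont=1 payload=0x67=103: acc |= 103<<7 -> acc=13256 shift=14
  byte[13]=0x40 cont=0 payload=0x40=64: acc |= 64<<14 -> acc=1061832 shift=21 [end]
Varint 6: bytes[11:14] = C8 E7 40 -> value 1061832 (3 byte(s))

Answer: 2 2 3 3 1 3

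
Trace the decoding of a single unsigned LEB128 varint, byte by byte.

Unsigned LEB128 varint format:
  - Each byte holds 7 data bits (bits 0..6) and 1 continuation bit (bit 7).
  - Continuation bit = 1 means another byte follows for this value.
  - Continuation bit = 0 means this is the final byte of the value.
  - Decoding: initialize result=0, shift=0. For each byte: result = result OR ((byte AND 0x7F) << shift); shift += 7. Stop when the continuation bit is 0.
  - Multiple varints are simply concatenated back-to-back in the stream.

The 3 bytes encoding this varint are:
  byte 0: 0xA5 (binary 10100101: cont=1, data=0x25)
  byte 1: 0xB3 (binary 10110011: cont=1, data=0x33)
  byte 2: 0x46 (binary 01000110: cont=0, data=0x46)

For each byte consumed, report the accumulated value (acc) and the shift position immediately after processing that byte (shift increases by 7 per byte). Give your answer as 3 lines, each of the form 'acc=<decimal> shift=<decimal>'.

Answer: acc=37 shift=7
acc=6565 shift=14
acc=1153445 shift=21

Derivation:
byte 0=0xA5: payload=0x25=37, contrib = 37<<0 = 37; acc -> 37, shift -> 7
byte 1=0xB3: payload=0x33=51, contrib = 51<<7 = 6528; acc -> 6565, shift -> 14
byte 2=0x46: payload=0x46=70, contrib = 70<<14 = 1146880; acc -> 1153445, shift -> 21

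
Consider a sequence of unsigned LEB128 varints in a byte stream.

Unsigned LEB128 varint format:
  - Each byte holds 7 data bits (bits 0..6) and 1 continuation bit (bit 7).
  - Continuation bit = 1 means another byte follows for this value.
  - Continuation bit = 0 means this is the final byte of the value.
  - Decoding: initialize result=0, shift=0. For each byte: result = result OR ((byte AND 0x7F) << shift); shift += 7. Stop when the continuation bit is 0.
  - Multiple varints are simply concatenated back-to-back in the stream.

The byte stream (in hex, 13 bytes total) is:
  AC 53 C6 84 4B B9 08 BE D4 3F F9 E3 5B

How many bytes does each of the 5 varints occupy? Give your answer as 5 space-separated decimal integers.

Answer: 2 3 2 3 3

Derivation:
  byte[0]=0xAC cont=1 payload=0x2C=44: acc |= 44<<0 -> acc=44 shift=7
  byte[1]=0x53 cont=0 payload=0x53=83: acc |= 83<<7 -> acc=10668 shift=14 [end]
Varint 1: bytes[0:2] = AC 53 -> value 10668 (2 byte(s))
  byte[2]=0xC6 cont=1 payload=0x46=70: acc |= 70<<0 -> acc=70 shift=7
  byte[3]=0x84 cont=1 payload=0x04=4: acc |= 4<<7 -> acc=582 shift=14
  byte[4]=0x4B cont=0 payload=0x4B=75: acc |= 75<<14 -> acc=1229382 shift=21 [end]
Varint 2: bytes[2:5] = C6 84 4B -> value 1229382 (3 byte(s))
  byte[5]=0xB9 cont=1 payload=0x39=57: acc |= 57<<0 -> acc=57 shift=7
  byte[6]=0x08 cont=0 payload=0x08=8: acc |= 8<<7 -> acc=1081 shift=14 [end]
Varint 3: bytes[5:7] = B9 08 -> value 1081 (2 byte(s))
  byte[7]=0xBE cont=1 payload=0x3E=62: acc |= 62<<0 -> acc=62 shift=7
  byte[8]=0xD4 cont=1 payload=0x54=84: acc |= 84<<7 -> acc=10814 shift=14
  byte[9]=0x3F cont=0 payload=0x3F=63: acc |= 63<<14 -> acc=1043006 shift=21 [end]
Varint 4: bytes[7:10] = BE D4 3F -> value 1043006 (3 byte(s))
  byte[10]=0xF9 cont=1 payload=0x79=121: acc |= 121<<0 -> acc=121 shift=7
  byte[11]=0xE3 cont=1 payload=0x63=99: acc |= 99<<7 -> acc=12793 shift=14
  byte[12]=0x5B cont=0 payload=0x5B=91: acc |= 91<<14 -> acc=1503737 shift=21 [end]
Varint 5: bytes[10:13] = F9 E3 5B -> value 1503737 (3 byte(s))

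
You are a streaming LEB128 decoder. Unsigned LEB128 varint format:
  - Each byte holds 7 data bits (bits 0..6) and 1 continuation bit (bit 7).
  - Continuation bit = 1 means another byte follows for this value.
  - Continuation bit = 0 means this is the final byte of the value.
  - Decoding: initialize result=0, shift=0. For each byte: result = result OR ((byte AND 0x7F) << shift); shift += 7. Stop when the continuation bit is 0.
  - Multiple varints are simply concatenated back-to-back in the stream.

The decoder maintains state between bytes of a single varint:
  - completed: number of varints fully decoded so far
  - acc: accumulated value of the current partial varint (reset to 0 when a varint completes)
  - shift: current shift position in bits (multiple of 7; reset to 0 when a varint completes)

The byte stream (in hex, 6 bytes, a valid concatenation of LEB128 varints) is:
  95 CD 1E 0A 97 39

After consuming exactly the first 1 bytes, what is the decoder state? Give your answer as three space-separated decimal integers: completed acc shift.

Answer: 0 21 7

Derivation:
byte[0]=0x95 cont=1 payload=0x15: acc |= 21<<0 -> completed=0 acc=21 shift=7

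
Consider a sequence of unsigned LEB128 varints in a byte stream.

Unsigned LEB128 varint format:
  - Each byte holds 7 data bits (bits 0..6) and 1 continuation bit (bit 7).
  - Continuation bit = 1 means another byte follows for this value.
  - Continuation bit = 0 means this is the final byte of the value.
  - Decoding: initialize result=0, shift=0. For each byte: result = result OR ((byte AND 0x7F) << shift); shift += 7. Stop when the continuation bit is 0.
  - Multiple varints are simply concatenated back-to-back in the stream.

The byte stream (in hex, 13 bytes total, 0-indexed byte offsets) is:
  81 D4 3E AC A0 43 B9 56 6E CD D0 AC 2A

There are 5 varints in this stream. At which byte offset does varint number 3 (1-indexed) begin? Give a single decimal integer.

  byte[0]=0x81 cont=1 payload=0x01=1: acc |= 1<<0 -> acc=1 shift=7
  byte[1]=0xD4 cont=1 payload=0x54=84: acc |= 84<<7 -> acc=10753 shift=14
  byte[2]=0x3E cont=0 payload=0x3E=62: acc |= 62<<14 -> acc=1026561 shift=21 [end]
Varint 1: bytes[0:3] = 81 D4 3E -> value 1026561 (3 byte(s))
  byte[3]=0xAC cont=1 payload=0x2C=44: acc |= 44<<0 -> acc=44 shift=7
  byte[4]=0xA0 cont=1 payload=0x20=32: acc |= 32<<7 -> acc=4140 shift=14
  byte[5]=0x43 cont=0 payload=0x43=67: acc |= 67<<14 -> acc=1101868 shift=21 [end]
Varint 2: bytes[3:6] = AC A0 43 -> value 1101868 (3 byte(s))
  byte[6]=0xB9 cont=1 payload=0x39=57: acc |= 57<<0 -> acc=57 shift=7
  byte[7]=0x56 cont=0 payload=0x56=86: acc |= 86<<7 -> acc=11065 shift=14 [end]
Varint 3: bytes[6:8] = B9 56 -> value 11065 (2 byte(s))
  byte[8]=0x6E cont=0 payload=0x6E=110: acc |= 110<<0 -> acc=110 shift=7 [end]
Varint 4: bytes[8:9] = 6E -> value 110 (1 byte(s))
  byte[9]=0xCD cont=1 payload=0x4D=77: acc |= 77<<0 -> acc=77 shift=7
  byte[10]=0xD0 cont=1 payload=0x50=80: acc |= 80<<7 -> acc=10317 shift=14
  byte[11]=0xAC cont=1 payload=0x2C=44: acc |= 44<<14 -> acc=731213 shift=21
  byte[12]=0x2A cont=0 payload=0x2A=42: acc |= 42<<21 -> acc=88811597 shift=28 [end]
Varint 5: bytes[9:13] = CD D0 AC 2A -> value 88811597 (4 byte(s))

Answer: 6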